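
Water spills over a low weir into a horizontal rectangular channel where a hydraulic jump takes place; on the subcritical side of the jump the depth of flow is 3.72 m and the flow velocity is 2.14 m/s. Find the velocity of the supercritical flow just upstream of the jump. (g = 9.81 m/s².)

Fr₂ = V₂/√(g·y₂) = 2.14/√(9.81×3.72) = 0.354.
From the momentum equation (using Fr₂), y₁/y₂ = ½[√(1 + 8Fr₂²) − 1] = ½[√2.004 − 1] = 0.208.
y₁ = 0.208 × 3.72 = 0.773 m.
V₁ = q/y₁ = 7.96/0.773 = 10.3 m/s.

V₁ = 10.3 m/s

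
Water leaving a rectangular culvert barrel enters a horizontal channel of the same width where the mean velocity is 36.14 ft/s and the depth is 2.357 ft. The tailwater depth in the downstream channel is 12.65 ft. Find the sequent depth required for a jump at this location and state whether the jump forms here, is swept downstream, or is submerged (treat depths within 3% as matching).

y₂ = 12.70 ft; the jump forms here

Fr₁ = V₁/√(g·y₁) = 36.14/√(32.2×2.357) = 4.148.
From the momentum equation for a rectangular channel, y₂/y₁ = ½[√(1 + 8Fr₁²) − 1] = ½[√138.67 − 1] = 5.388.
y₂ = 5.388 × 2.357 = 12.70 ft.
Tailwater y_tw = 12.65 ft: y_tw ≈ y₂, so the jump forms here.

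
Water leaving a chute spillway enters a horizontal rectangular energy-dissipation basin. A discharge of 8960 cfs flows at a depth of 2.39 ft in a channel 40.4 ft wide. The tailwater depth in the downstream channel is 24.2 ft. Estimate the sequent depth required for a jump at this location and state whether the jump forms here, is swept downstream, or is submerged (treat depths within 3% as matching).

q = Q/b = 8960/40.4 = 222 ft²/s; V₁ = q/y₁ = 92.8 ft/s. Fr₁ = V₁/√(g·y₁) = 10.6.
Bélanger equation: y₂/y₁ = ½[√(1 + 8Fr₁²) − 1] = ½[√896.1 − 1] = 14.5.
y₂ = 14.5 × 2.39 = 34.6 ft.
Tailwater y_tw = 24.2 ft: y_tw < y₂, so the jump is swept downstream.

y₂ = 34.6 ft; the jump is swept downstream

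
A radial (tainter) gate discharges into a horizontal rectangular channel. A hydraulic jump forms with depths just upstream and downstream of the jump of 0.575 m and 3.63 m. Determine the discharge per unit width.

For a rectangular channel the momentum equation gives q² = ½·g·y₁·y₂·(y₁ + y₂) = ½×9.81×0.575×3.63×4.21 = 43.1.
q = √43.1 = 6.56 m²/s.

q = 6.56 m²/s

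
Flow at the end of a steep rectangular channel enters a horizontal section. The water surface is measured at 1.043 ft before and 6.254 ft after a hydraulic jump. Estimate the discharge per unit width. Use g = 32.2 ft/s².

q = 27.68 ft²/s

For a rectangular channel the momentum equation gives q² = ½·g·y₁·y₂·(y₁ + y₂) = ½×32.2×1.043×6.254×7.297 = 766.3.
q = √766.3 = 27.68 ft²/s.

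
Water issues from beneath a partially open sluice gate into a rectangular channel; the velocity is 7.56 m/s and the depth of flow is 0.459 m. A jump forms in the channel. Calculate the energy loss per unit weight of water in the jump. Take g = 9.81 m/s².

Fr₁ = V₁/√(g·y₁) = 7.56/√(9.81×0.459) = 3.56.
From the momentum equation for a rectangular channel, y₂/y₁ = ½[√(1 + 8Fr₁²) − 1] = ½[√102.5 − 1] = 4.56.
y₂ = 4.56 × 0.459 = 2.09 m.
Head loss: ΔE = (y₂ − y₁)³/(4y₁y₂) = (2.09 − 0.459)³/(4×0.459×2.09) = 4.37/3.85 = 1.14 m.

ΔE = 1.14 m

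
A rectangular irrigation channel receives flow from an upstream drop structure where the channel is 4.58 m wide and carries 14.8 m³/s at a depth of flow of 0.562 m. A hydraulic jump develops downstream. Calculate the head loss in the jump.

q = Q/b = 14.8/4.58 = 3.23 m²/s; V₁ = q/y₁ = 5.75 m/s. Fr₁ = V₁/√(g·y₁) = 2.45.
Sequent-depth ratio: y₂/y₁ = ½[√(1 + 8Fr₁²) − 1] = ½[√48.97 − 1] = 3.00.
y₂ = 3.00 × 0.562 = 1.69 m.
Head loss: ΔE = (y₂ − y₁)³/(4y₁y₂) = (1.69 − 0.562)³/(4×0.562×1.69) = 1.42/3.79 = 0.374 m.

ΔE = 0.374 m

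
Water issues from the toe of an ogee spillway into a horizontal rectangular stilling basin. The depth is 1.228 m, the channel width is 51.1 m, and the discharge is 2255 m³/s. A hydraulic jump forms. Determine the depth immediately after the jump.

q = Q/b = 2255/51.1 = 44.13 m²/s; V₁ = q/y₁ = 35.94 m/s. Fr₁ = V₁/√(g·y₁) = 10.35.
By Bélanger, y₂/y₁ = ½[√(1 + 8Fr₁²) − 1] = ½[√858.58 − 1] = 14.15.
y₂ = 14.15 × 1.228 = 17.38 m.

y₂ = 17.38 m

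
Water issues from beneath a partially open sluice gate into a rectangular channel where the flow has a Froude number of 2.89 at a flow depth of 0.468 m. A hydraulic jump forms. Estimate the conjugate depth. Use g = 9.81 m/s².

y₂ = 1.69 m

Fr₁ = 2.89 (given).
Sequent-depth ratio: y₂/y₁ = ½[√(1 + 8Fr₁²) − 1] = ½[√67.82 − 1] = 3.62.
y₂ = 3.62 × 0.468 = 1.69 m.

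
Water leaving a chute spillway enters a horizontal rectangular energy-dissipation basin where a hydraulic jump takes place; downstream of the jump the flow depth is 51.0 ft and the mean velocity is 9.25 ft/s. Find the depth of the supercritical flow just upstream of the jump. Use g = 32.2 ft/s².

Fr₂ = V₂/√(g·y₂) = 9.25/√(32.2×51.0) = 0.228.
The Bélanger relation is symmetric: y₁/y₂ = ½[√(1 + 8Fr₂²) − 1] = ½[√1.417 − 1] = 0.0952.
y₁ = 0.0952 × 51.0 = 4.85 ft.

y₁ = 4.85 ft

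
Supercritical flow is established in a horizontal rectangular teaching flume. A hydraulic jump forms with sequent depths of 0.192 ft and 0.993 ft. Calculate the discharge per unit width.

q = 1.91 ft²/s

For a rectangular channel the momentum equation gives q² = ½·g·y₁·y₂·(y₁ + y₂) = ½×32.2×0.192×0.993×1.19 = 3.64.
q = √3.64 = 1.91 ft²/s.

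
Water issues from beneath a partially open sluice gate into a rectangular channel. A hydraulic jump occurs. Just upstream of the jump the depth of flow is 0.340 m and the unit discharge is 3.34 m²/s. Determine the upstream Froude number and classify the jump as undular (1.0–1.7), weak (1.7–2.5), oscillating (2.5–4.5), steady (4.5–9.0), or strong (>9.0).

Fr₁ = 5.38; steady jump

V₁ = q/y₁ = 3.34/0.340 = 9.82 m/s. Fr₁ = V₁/√(g·y₁) = 9.82/√(9.81×0.340) = 5.38.
Fr₁ = 5.38 lies in the steady range.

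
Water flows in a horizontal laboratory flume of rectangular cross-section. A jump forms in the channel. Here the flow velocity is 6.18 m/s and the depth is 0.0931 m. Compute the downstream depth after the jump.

Fr₁ = V₁/√(g·y₁) = 6.18/√(9.81×0.0931) = 6.47.
Bélanger equation: y₂/y₁ = ½[√(1 + 8Fr₁²) − 1] = ½[√335.5 − 1] = 8.66.
y₂ = 8.66 × 0.0931 = 0.806 m.

y₂ = 0.806 m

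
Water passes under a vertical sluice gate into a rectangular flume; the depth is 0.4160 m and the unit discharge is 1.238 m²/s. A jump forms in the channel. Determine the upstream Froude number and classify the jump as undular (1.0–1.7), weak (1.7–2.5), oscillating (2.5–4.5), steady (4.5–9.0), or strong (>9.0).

Fr₁ = 1.473; undular jump

V₁ = q/y₁ = 1.238/0.4160 = 2.976 m/s. Fr₁ = V₁/√(g·y₁) = 2.976/√(9.81×0.4160) = 1.473.
Fr₁ = 1.473 lies in the undular range.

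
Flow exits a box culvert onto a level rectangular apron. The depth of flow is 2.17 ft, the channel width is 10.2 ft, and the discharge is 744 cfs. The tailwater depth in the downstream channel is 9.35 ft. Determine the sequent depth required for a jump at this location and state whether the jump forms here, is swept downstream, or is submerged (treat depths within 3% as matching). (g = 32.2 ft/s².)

q = Q/b = 744/10.2 = 72.9 ft²/s; V₁ = q/y₁ = 33.6 ft/s. Fr₁ = V₁/√(g·y₁) = 4.02.
Conjugate-depth relation: y₂/y₁ = ½[√(1 + 8Fr₁²) − 1] = ½[√130.4 − 1] = 5.21.
y₂ = 5.21 × 2.17 = 11.3 ft.
Tailwater y_tw = 9.35 ft: y_tw < y₂, so the jump is swept downstream.

y₂ = 11.3 ft; the jump is swept downstream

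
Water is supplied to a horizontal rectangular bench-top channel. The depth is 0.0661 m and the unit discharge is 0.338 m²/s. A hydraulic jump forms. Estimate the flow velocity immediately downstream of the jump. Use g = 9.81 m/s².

V₂ = 0.602 m/s

V₁ = q/y₁ = 0.338/0.0661 = 5.11 m/s. Fr₁ = V₁/√(g·y₁) = 5.11/√(9.81×0.0661) = 6.35.
Conjugate-depth relation: y₂/y₁ = ½[√(1 + 8Fr₁²) − 1] = ½[√323.6 − 1] = 8.49.
y₂ = 8.49 × 0.0661 = 0.561 m.
V₂ = q/y₂ = 0.338/0.561 = 0.602 m/s.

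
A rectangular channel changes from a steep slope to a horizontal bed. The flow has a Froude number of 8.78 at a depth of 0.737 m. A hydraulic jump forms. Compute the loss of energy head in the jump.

Fr₁ = 8.78 (given).
Sequent-depth ratio: y₂/y₁ = ½[√(1 + 8Fr₁²) − 1] = ½[√617.7 − 1] = 11.9.
y₂ = 11.9 × 0.737 = 8.79 m.
V₁ = Fr₁·√(g·y₁) = 8.78×√(9.81×0.737) = 23.6 m/s; q = V₁·y₁ = 17.4 m²/s. V₂ = q/y₂ = 17.4/8.79 = 1.98 m/s. E₁ = y₁ + V₁²/2g = 29.1 m; E₂ = y₂ + V₂²/2g = 8.99 m. ΔE = E₁ − E₂ = 20.2 m.

ΔE = 20.2 m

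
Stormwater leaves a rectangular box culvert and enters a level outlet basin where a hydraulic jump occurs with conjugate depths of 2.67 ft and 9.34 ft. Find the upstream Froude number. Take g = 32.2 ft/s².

Fr₁ = 2.80

For a rectangular channel the momentum equation gives q² = ½·g·y₁·y₂·(y₁ + y₂) = ½×32.2×2.67×9.34×12.0 = 4822.
q = √4822 = 69.4 ft²/s.
V₁ = q/y₁ = 26.0 ft/s; Fr₁ = V₁/√(g·y₁) = 2.80.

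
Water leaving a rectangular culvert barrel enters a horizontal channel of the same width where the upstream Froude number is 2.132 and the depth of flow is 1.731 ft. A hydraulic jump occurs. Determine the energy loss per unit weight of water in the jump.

ΔE = 0.6381 ft

Fr₁ = 2.132 (given).
Conjugate-depth relation: y₂/y₁ = ½[√(1 + 8Fr₁²) − 1] = ½[√37.363 − 1] = 2.556.
y₂ = 2.556 × 1.731 = 4.425 ft.
V₁ = Fr₁·√(g·y₁) = 2.132×√(32.2×1.731) = 15.92 ft/s; q = V₁·y₁ = 27.55 ft²/s. V₂ = q/y₂ = 27.55/4.425 = 6.227 ft/s. E₁ = y₁ + V₁²/2g = 5.665 ft; E₂ = y₂ + V₂²/2g = 5.027 ft. ΔE = E₁ − E₂ = 0.6381 ft.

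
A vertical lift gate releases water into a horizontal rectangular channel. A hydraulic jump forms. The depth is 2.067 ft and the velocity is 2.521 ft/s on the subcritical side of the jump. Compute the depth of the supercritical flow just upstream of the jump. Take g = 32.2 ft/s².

y₁ = 0.3391 ft

Fr₂ = V₂/√(g·y₂) = 2.521/√(32.2×2.067) = 0.3090.
Since the conjugate-depth ratio holds either way, y₁/y₂ = ½[√(1 + 8Fr₂²) − 1] = ½[√1.7639 − 1] = 0.1641.
y₁ = 0.1641 × 2.067 = 0.3391 ft.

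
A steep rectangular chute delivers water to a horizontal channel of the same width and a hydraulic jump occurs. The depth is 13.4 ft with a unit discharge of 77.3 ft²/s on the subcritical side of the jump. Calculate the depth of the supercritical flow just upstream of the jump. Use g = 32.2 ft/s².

y₁ = 1.82 ft

V₂ = q/y₂ = 77.3/13.4 = 5.77 ft/s; Fr₂ = V₂/√(g·y₂) = 0.278.
Applying the sequent-depth relation in reverse, y₁/y₂ = ½[√(1 + 8Fr₂²) − 1] = ½[√1.617 − 1] = 0.136.
y₁ = 0.136 × 13.4 = 1.82 ft.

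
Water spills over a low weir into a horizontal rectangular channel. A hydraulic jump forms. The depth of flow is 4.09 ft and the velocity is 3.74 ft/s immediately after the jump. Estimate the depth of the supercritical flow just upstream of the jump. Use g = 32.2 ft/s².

y₁ = 0.736 ft

Fr₂ = V₂/√(g·y₂) = 3.74/√(32.2×4.09) = 0.326.
Since the conjugate-depth ratio holds either way, y₁/y₂ = ½[√(1 + 8Fr₂²) − 1] = ½[√1.850 − 1] = 0.180.
y₁ = 0.180 × 4.09 = 0.736 ft.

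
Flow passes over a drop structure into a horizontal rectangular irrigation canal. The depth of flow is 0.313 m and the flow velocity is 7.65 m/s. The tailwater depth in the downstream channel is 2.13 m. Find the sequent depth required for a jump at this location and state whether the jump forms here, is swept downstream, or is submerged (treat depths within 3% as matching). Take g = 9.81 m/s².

Fr₁ = V₁/√(g·y₁) = 7.65/√(9.81×0.313) = 4.37.
Conjugate-depth relation: y₂/y₁ = ½[√(1 + 8Fr₁²) − 1] = ½[√153.5 − 1] = 5.69.
y₂ = 5.69 × 0.313 = 1.78 m.
Tailwater y_tw = 2.13 m: y_tw > y₂, so the jump is submerged.

y₂ = 1.78 m; the jump is submerged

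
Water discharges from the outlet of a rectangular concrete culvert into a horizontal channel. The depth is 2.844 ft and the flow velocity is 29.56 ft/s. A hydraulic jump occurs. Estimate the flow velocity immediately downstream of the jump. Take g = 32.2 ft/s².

Fr₁ = V₁/√(g·y₁) = 29.56/√(32.2×2.844) = 3.089.
Bélanger equation: y₂/y₁ = ½[√(1 + 8Fr₁²) − 1] = ½[√77.333 − 1] = 3.897.
y₂ = 3.897 × 2.844 = 11.08 ft.
q = V₁·y₁ = 29.56 × 2.844 = 84.07 ft²/s.
V₂ = q/y₂ = 84.07/11.08 = 7.585 ft/s.

V₂ = 7.585 ft/s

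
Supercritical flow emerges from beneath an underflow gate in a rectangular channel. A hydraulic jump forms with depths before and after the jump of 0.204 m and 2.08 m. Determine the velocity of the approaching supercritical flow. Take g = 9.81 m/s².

V₁ = 10.7 m/s

For a rectangular channel the momentum equation gives q² = ½·g·y₁·y₂·(y₁ + y₂) = ½×9.81×0.204×2.08×2.28 = 4.75.
q = √4.75 = 2.18 m²/s.
V₁ = q/y₁ = 2.18/0.204 = 10.7 m/s.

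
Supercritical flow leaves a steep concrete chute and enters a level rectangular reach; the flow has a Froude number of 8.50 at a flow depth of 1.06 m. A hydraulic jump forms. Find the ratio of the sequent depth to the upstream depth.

y₂/y₁ = 11.5

Fr₁ = 8.50 (given).
Conjugate-depth relation: y₂/y₁ = ½[√(1 + 8Fr₁²) − 1] = ½[√579.0 − 1] = 11.5.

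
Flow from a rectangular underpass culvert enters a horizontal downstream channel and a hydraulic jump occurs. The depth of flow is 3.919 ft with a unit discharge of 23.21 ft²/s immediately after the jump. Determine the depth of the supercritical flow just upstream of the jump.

y₁ = 1.559 ft

V₂ = q/y₂ = 23.21/3.919 = 5.922 ft/s; Fr₂ = V₂/√(g·y₂) = 0.5272.
Since the conjugate-depth ratio holds either way, y₁/y₂ = ½[√(1 + 8Fr₂²) − 1] = ½[√3.2236 − 1] = 0.3977.
y₁ = 0.3977 × 3.919 = 1.559 ft.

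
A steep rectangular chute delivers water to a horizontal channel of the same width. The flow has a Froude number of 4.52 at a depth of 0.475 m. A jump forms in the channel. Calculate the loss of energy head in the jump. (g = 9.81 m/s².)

ΔE = 2.38 m

Fr₁ = 4.52 (given).
From the momentum equation for a rectangular channel, y₂/y₁ = ½[√(1 + 8Fr₁²) − 1] = ½[√164.4 − 1] = 5.91.
y₂ = 5.91 × 0.475 = 2.81 m.
Head loss: ΔE = (y₂ − y₁)³/(4y₁y₂) = (2.81 − 0.475)³/(4×0.475×2.81) = 12.7/5.34 = 2.38 m.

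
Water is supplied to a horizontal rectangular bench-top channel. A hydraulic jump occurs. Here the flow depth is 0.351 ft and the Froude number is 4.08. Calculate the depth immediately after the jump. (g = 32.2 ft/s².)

Fr₁ = 4.08 (given).
From the momentum equation for a rectangular channel, y₂/y₁ = ½[√(1 + 8Fr₁²) − 1] = ½[√134.2 − 1] = 5.29.
y₂ = 5.29 × 0.351 = 1.86 ft.

y₂ = 1.86 ft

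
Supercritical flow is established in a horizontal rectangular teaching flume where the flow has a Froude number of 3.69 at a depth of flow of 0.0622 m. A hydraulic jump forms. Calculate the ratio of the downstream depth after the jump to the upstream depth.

y₂/y₁ = 4.74

Fr₁ = 3.69 (given).
Sequent-depth ratio: y₂/y₁ = ½[√(1 + 8Fr₁²) − 1] = ½[√109.9 − 1] = 4.74.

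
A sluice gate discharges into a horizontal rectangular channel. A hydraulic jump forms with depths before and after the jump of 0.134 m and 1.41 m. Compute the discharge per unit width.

For a rectangular channel the momentum equation gives q² = ½·g·y₁·y₂·(y₁ + y₂) = ½×9.81×0.134×1.41×1.54 = 1.43.
q = √1.43 = 1.20 m²/s.

q = 1.20 m²/s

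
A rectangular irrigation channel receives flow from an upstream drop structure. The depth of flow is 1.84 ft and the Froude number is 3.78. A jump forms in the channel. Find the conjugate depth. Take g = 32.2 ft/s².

y₂ = 8.96 ft

Fr₁ = 3.78 (given).
By Bélanger, y₂/y₁ = ½[√(1 + 8Fr₁²) − 1] = ½[√115.3 − 1] = 4.87.
y₂ = 4.87 × 1.84 = 8.96 ft.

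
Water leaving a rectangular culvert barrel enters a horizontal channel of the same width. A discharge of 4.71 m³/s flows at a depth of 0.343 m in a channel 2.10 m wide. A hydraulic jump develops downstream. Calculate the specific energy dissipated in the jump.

ΔE = 0.852 m

q = Q/b = 4.71/2.10 = 2.24 m²/s; V₁ = q/y₁ = 6.54 m/s. Fr₁ = V₁/√(g·y₁) = 3.56.
Conjugate-depth relation: y₂/y₁ = ½[√(1 + 8Fr₁²) − 1] = ½[√102.7 − 1] = 4.57.
y₂ = 4.57 × 0.343 = 1.57 m.
Head loss: ΔE = (y₂ − y₁)³/(4y₁y₂) = (1.57 − 0.343)³/(4×0.343×1.57) = 1.83/2.15 = 0.852 m.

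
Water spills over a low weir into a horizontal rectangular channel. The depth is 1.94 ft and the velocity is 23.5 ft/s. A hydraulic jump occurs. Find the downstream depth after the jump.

y₂ = 7.24 ft

Fr₁ = V₁/√(g·y₁) = 23.5/√(32.2×1.94) = 2.97.
By Bélanger, y₂/y₁ = ½[√(1 + 8Fr₁²) − 1] = ½[√71.72 − 1] = 3.73.
y₂ = 3.73 × 1.94 = 7.24 ft.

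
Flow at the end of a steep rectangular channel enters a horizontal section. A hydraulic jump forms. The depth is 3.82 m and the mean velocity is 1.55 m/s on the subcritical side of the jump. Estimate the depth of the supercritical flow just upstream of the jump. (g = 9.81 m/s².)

Fr₂ = V₂/√(g·y₂) = 1.55/√(9.81×3.82) = 0.253.
Since the conjugate-depth ratio holds either way, y₁/y₂ = ½[√(1 + 8Fr₂²) − 1] = ½[√1.513 − 1] = 0.115.
y₁ = 0.115 × 3.82 = 0.439 m.

y₁ = 0.439 m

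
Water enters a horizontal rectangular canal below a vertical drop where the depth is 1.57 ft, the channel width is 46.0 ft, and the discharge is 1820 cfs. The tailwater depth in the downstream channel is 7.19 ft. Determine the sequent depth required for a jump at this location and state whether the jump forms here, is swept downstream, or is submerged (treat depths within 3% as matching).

q = Q/b = 1820/46.0 = 39.6 ft²/s; V₁ = q/y₁ = 25.2 ft/s. Fr₁ = V₁/√(g·y₁) = 3.54.
From the momentum equation for a rectangular channel, y₂/y₁ = ½[√(1 + 8Fr₁²) − 1] = ½[√101.5 − 1] = 4.54.
y₂ = 4.54 × 1.57 = 7.12 ft.
Tailwater y_tw = 7.19 ft: y_tw ≈ y₂, so the jump forms here.

y₂ = 7.12 ft; the jump forms here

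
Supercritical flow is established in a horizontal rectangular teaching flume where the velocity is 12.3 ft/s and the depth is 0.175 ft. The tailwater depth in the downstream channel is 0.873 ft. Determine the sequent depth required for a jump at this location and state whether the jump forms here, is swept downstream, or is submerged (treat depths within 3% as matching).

Fr₁ = V₁/√(g·y₁) = 12.3/√(32.2×0.175) = 5.18.
Conjugate-depth relation: y₂/y₁ = ½[√(1 + 8Fr₁²) − 1] = ½[√215.8 − 1] = 6.84.
y₂ = 6.84 × 0.175 = 1.20 ft.
Tailwater y_tw = 0.873 ft: y_tw < y₂, so the jump is swept downstream.

y₂ = 1.20 ft; the jump is swept downstream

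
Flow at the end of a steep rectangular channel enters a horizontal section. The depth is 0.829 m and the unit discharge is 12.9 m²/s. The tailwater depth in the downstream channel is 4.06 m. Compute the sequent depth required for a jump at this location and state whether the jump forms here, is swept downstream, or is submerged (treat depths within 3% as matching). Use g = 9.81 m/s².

V₁ = q/y₁ = 12.9/0.829 = 15.6 m/s. Fr₁ = V₁/√(g·y₁) = 15.6/√(9.81×0.829) = 5.46.
Sequent-depth ratio: y₂/y₁ = ½[√(1 + 8Fr₁²) − 1] = ½[√239.2 − 1] = 7.23.
y₂ = 7.23 × 0.829 = 6.00 m.
Tailwater y_tw = 4.06 m: y_tw < y₂, so the jump is swept downstream.

y₂ = 6.00 m; the jump is swept downstream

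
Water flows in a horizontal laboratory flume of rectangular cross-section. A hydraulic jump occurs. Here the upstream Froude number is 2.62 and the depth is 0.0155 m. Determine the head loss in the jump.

Fr₁ = 2.62 (given).
Sequent-depth ratio: y₂/y₁ = ½[√(1 + 8Fr₁²) − 1] = ½[√55.92 − 1] = 3.24.
y₂ = 3.24 × 0.0155 = 0.0502 m.
Head loss: ΔE = (y₂ − y₁)³/(4y₁y₂) = (0.0502 − 0.0155)³/(4×0.0155×0.0502) = 0.0000418/0.00311 = 0.0134 m.

ΔE = 0.0134 m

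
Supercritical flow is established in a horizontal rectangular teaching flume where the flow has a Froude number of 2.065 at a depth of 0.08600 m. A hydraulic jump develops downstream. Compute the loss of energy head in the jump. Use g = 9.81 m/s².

ΔE = 0.02733 m

Fr₁ = 2.065 (given).
Conjugate-depth relation: y₂/y₁ = ½[√(1 + 8Fr₁²) − 1] = ½[√35.114 − 1] = 2.463.
y₂ = 2.463 × 0.08600 = 0.2118 m.
Head loss: ΔE = (y₂ − y₁)³/(4y₁y₂) = (0.2118 − 0.08600)³/(4×0.08600×0.2118) = 0.001991/0.07286 = 0.02733 m.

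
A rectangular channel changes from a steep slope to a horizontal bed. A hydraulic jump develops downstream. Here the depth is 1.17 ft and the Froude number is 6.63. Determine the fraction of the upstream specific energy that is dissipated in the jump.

ΔE/E₁ = 0.601 (60.1%)

Fr₁ = 6.63 (given).
Conjugate-depth relation: y₂/y₁ = ½[√(1 + 8Fr₁²) − 1] = ½[√352.7 − 1] = 8.89.
y₂ = 8.89 × 1.17 = 10.4 ft.
E₁ = y₁(1 + Fr₁²/2) = 1.17×(1 + 6.63²/2) = 26.9 ft. ΔE = (y₂ − y₁)³/(4y₁y₂) = 16.2 ft. ΔE/E₁ = 16.2/26.9 = 0.601.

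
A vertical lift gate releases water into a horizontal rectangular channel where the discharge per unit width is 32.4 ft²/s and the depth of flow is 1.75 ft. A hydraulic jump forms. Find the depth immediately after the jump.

V₁ = q/y₁ = 32.4/1.75 = 18.5 ft/s. Fr₁ = V₁/√(g·y₁) = 18.5/√(32.2×1.75) = 2.47.
By Bélanger, y₂/y₁ = ½[√(1 + 8Fr₁²) − 1] = ½[√49.66 − 1] = 3.02.
y₂ = 3.02 × 1.75 = 5.29 ft.

y₂ = 5.29 ft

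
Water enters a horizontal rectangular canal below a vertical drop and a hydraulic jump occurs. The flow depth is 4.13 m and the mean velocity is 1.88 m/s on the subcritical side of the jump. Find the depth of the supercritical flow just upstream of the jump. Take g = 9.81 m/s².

y₁ = 0.626 m

Fr₂ = V₂/√(g·y₂) = 1.88/√(9.81×4.13) = 0.295.
The Bélanger relation is symmetric: y₁/y₂ = ½[√(1 + 8Fr₂²) − 1] = ½[√1.698 − 1] = 0.152.
y₁ = 0.152 × 4.13 = 0.626 m.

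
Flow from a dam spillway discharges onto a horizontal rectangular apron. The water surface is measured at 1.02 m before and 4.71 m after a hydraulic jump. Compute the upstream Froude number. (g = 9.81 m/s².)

For a rectangular channel the momentum equation gives q² = ½·g·y₁·y₂·(y₁ + y₂) = ½×9.81×1.02×4.71×5.73 = 135.
q = √135 = 11.6 m²/s.
V₁ = q/y₁ = 11.4 m/s; Fr₁ = V₁/√(g·y₁) = 3.60.

Fr₁ = 3.60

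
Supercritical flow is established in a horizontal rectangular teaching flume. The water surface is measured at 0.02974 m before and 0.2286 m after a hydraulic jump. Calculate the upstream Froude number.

Fr₁ = 5.778

For a rectangular channel the momentum equation gives q² = ½·g·y₁·y₂·(y₁ + y₂) = ½×9.81×0.02974×0.2286×0.2583 = 0.008615.
q = √0.008615 = 0.09282 m²/s.
V₁ = q/y₁ = 3.121 m/s; Fr₁ = V₁/√(g·y₁) = 5.778.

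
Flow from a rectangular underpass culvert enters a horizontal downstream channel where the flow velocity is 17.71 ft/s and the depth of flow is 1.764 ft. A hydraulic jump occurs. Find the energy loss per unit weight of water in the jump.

ΔE = 0.9930 ft

Fr₁ = V₁/√(g·y₁) = 17.71/√(32.2×1.764) = 2.350.
Conjugate-depth relation: y₂/y₁ = ½[√(1 + 8Fr₁²) − 1] = ½[√45.175 − 1] = 2.861.
y₂ = 2.861 × 1.764 = 5.046 ft.
Head loss: ΔE = (y₂ − y₁)³/(4y₁y₂) = (5.046 − 1.764)³/(4×1.764×5.046) = 35.36/35.61 = 0.9930 ft.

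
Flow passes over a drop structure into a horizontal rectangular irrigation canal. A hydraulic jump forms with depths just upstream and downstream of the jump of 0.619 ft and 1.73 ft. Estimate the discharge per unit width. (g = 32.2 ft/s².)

For a rectangular channel the momentum equation gives q² = ½·g·y₁·y₂·(y₁ + y₂) = ½×32.2×0.619×1.73×2.35 = 40.5.
q = √40.5 = 6.36 ft²/s.

q = 6.36 ft²/s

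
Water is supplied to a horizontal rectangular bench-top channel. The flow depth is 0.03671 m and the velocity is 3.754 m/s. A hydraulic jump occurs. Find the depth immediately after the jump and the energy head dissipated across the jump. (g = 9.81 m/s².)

Fr₁ = V₁/√(g·y₁) = 3.754/√(9.81×0.03671) = 6.256.
Conjugate-depth relation: y₂/y₁ = ½[√(1 + 8Fr₁²) − 1] = ½[√314.06 − 1] = 8.361.
y₂ = 8.361 × 0.03671 = 0.3069 m.
q = V₁·y₁ = 3.754 × 0.03671 = 0.1378 m²/s. V₂ = q/y₂ = 0.1378/0.3069 = 0.4490 m/s. E₁ = y₁ + V₁²/2g = 0.7550 m; E₂ = y₂ + V₂²/2g = 0.3172 m. ΔE = E₁ − E₂ = 0.4378 m.

y₂ = 0.3069 m; ΔE = 0.4378 m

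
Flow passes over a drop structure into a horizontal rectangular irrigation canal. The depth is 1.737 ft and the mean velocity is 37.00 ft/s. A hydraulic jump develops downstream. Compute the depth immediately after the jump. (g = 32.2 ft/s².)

y₂ = 11.32 ft

Fr₁ = V₁/√(g·y₁) = 37.00/√(32.2×1.737) = 4.947.
Conjugate-depth relation: y₂/y₁ = ½[√(1 + 8Fr₁²) − 1] = ½[√196.81 − 1] = 6.514.
y₂ = 6.514 × 1.737 = 11.32 ft.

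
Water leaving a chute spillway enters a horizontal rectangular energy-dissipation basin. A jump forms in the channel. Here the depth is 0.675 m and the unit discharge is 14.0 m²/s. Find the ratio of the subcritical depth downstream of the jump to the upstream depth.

V₁ = q/y₁ = 14.0/0.675 = 20.7 m/s. Fr₁ = V₁/√(g·y₁) = 20.7/√(9.81×0.675) = 8.06.
Bélanger equation: y₂/y₁ = ½[√(1 + 8Fr₁²) − 1] = ½[√520.7 − 1] = 10.9.

y₂/y₁ = 10.9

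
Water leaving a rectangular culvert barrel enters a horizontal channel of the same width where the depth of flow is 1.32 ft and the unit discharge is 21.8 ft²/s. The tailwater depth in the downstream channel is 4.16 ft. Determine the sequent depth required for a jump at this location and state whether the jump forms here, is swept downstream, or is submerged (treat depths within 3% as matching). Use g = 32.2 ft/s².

V₁ = q/y₁ = 21.8/1.32 = 16.5 ft/s. Fr₁ = V₁/√(g·y₁) = 16.5/√(32.2×1.32) = 2.53.
From the momentum equation for a rectangular channel, y₂/y₁ = ½[√(1 + 8Fr₁²) − 1] = ½[√52.34 − 1] = 3.12.
y₂ = 3.12 × 1.32 = 4.11 ft.
Tailwater y_tw = 4.16 ft: y_tw ≈ y₂, so the jump forms here.

y₂ = 4.11 ft; the jump forms here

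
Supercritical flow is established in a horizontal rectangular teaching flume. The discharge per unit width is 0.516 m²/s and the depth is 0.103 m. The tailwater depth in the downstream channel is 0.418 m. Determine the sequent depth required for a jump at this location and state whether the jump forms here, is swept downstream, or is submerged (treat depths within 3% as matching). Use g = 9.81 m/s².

y₂ = 0.676 m; the jump is swept downstream

V₁ = q/y₁ = 0.516/0.103 = 5.01 m/s. Fr₁ = V₁/√(g·y₁) = 5.01/√(9.81×0.103) = 4.98.
Bélanger equation: y₂/y₁ = ½[√(1 + 8Fr₁²) − 1] = ½[√199.7 − 1] = 6.57.
y₂ = 6.57 × 0.103 = 0.676 m.
Tailwater y_tw = 0.418 m: y_tw < y₂, so the jump is swept downstream.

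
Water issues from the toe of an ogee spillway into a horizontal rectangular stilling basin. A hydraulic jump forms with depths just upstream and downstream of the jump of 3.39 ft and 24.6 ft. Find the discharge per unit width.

For a rectangular channel the momentum equation gives q² = ½·g·y₁·y₂·(y₁ + y₂) = ½×32.2×3.39×24.6×28.0 = 37581.
q = √37581 = 194 ft²/s.

q = 194 ft²/s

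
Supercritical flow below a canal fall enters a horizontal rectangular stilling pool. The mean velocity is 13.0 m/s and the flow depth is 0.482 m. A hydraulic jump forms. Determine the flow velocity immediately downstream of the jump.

Fr₁ = V₁/√(g·y₁) = 13.0/√(9.81×0.482) = 5.98.
Bélanger equation: y₂/y₁ = ½[√(1 + 8Fr₁²) − 1] = ½[√286.9 − 1] = 7.97.
y₂ = 7.97 × 0.482 = 3.84 m.
q = V₁·y₁ = 13.0 × 0.482 = 6.27 m²/s.
V₂ = q/y₂ = 6.27/3.84 = 1.63 m/s.

V₂ = 1.63 m/s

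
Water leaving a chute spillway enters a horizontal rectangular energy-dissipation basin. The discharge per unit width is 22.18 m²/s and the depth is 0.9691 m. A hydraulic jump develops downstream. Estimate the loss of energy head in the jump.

ΔE = 17.70 m

V₁ = q/y₁ = 22.18/0.9691 = 22.89 m/s. Fr₁ = V₁/√(g·y₁) = 22.89/√(9.81×0.9691) = 7.423.
Bélanger equation: y₂/y₁ = ½[√(1 + 8Fr₁²) − 1] = ½[√441.80 − 1] = 10.01.
y₂ = 10.01 × 0.9691 = 9.700 m.
Head loss: ΔE = (y₂ − y₁)³/(4y₁y₂) = (9.700 − 0.9691)³/(4×0.9691×9.700) = 665.6/37.60 = 17.70 m.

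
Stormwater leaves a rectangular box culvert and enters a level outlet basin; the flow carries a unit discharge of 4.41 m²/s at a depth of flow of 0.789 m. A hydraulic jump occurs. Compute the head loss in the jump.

V₁ = q/y₁ = 4.41/0.789 = 5.59 m/s. Fr₁ = V₁/√(g·y₁) = 5.59/√(9.81×0.789) = 2.01.
From the momentum equation for a rectangular channel, y₂/y₁ = ½[√(1 + 8Fr₁²) − 1] = ½[√33.29 − 1] = 2.38.
y₂ = 2.38 × 0.789 = 1.88 m.
V₂ = q/y₂ = 4.41/1.88 = 2.34 m/s. E₁ = y₁ + V₁²/2g = 2.38 m; E₂ = y₂ + V₂²/2g = 2.16 m. ΔE = E₁ − E₂ = 0.220 m.

ΔE = 0.220 m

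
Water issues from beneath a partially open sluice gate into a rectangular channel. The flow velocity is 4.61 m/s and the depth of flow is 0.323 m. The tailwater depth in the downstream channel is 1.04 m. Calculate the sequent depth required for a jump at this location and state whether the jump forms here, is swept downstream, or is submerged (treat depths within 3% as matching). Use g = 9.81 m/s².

y₂ = 1.03 m; the jump forms here

Fr₁ = V₁/√(g·y₁) = 4.61/√(9.81×0.323) = 2.59.
Sequent-depth ratio: y₂/y₁ = ½[√(1 + 8Fr₁²) − 1] = ½[√54.66 − 1] = 3.20.
y₂ = 3.20 × 0.323 = 1.03 m.
Tailwater y_tw = 1.04 m: y_tw ≈ y₂, so the jump forms here.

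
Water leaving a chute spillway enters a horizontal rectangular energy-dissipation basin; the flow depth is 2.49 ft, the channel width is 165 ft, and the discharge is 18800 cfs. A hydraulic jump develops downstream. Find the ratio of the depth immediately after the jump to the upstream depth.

y₂/y₁ = 6.74

q = Q/b = 18800/165 = 114 ft²/s; V₁ = q/y₁ = 45.8 ft/s. Fr₁ = V₁/√(g·y₁) = 5.11.
By Bélanger, y₂/y₁ = ½[√(1 + 8Fr₁²) − 1] = ½[√209.9 − 1] = 6.74.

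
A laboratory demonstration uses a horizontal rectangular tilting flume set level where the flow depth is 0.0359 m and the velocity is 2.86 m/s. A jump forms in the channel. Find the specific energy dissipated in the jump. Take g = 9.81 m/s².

ΔE = 0.215 m

Fr₁ = V₁/√(g·y₁) = 2.86/√(9.81×0.0359) = 4.82.
Conjugate-depth relation: y₂/y₁ = ½[√(1 + 8Fr₁²) − 1] = ½[√186.8 − 1] = 6.33.
y₂ = 6.33 × 0.0359 = 0.227 m.
q = V₁·y₁ = 2.86 × 0.0359 = 0.103 m²/s. V₂ = q/y₂ = 0.103/0.227 = 0.452 m/s. E₁ = y₁ + V₁²/2g = 0.453 m; E₂ = y₂ + V₂²/2g = 0.238 m. ΔE = E₁ − E₂ = 0.215 m.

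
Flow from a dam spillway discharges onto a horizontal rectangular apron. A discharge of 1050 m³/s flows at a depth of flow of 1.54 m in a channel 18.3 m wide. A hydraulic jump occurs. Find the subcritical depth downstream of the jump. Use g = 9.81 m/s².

q = Q/b = 1050/18.3 = 57.4 m²/s; V₁ = q/y₁ = 37.3 m/s. Fr₁ = V₁/√(g·y₁) = 9.59.
From the momentum equation for a rectangular channel, y₂/y₁ = ½[√(1 + 8Fr₁²) − 1] = ½[√736.1 − 1] = 13.1.
y₂ = 13.1 × 1.54 = 20.1 m.

y₂ = 20.1 m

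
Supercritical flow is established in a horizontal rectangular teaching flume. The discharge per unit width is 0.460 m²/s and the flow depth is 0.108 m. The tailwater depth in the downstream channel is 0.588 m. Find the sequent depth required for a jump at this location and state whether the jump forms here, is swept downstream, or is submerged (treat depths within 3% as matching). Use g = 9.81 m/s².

V₁ = q/y₁ = 0.460/0.108 = 4.26 m/s. Fr₁ = V₁/√(g·y₁) = 4.26/√(9.81×0.108) = 4.14.
Bélanger equation: y₂/y₁ = ½[√(1 + 8Fr₁²) − 1] = ½[√138.0 − 1] = 5.37.
y₂ = 5.37 × 0.108 = 0.580 m.
Tailwater y_tw = 0.588 m: y_tw ≈ y₂, so the jump forms here.

y₂ = 0.580 m; the jump forms here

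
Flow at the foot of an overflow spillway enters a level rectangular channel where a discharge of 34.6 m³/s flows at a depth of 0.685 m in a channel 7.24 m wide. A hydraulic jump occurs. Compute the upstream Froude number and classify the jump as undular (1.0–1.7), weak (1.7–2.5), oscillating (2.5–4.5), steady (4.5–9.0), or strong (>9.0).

q = Q/b = 34.6/7.24 = 4.78 m²/s; V₁ = q/y₁ = 6.98 m/s. Fr₁ = V₁/√(g·y₁) = 2.69.
Fr₁ = 2.69 lies in the oscillating range.

Fr₁ = 2.69; oscillating jump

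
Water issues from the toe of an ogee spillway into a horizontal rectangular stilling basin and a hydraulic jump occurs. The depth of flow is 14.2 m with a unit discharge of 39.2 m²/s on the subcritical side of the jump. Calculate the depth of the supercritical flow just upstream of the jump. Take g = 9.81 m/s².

V₂ = q/y₂ = 39.2/14.2 = 2.76 m/s; Fr₂ = V₂/√(g·y₂) = 0.234.
Applying the sequent-depth relation in reverse, y₁/y₂ = ½[√(1 + 8Fr₂²) − 1] = ½[√1.438 − 1] = 0.0995.
y₁ = 0.0995 × 14.2 = 1.41 m.

y₁ = 1.41 m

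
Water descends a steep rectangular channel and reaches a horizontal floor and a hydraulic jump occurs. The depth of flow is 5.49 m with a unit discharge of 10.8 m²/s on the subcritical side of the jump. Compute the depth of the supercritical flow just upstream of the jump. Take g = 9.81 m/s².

y₁ = 0.700 m

V₂ = q/y₂ = 10.8/5.49 = 1.97 m/s; Fr₂ = V₂/√(g·y₂) = 0.268.
Since the conjugate-depth ratio holds either way, y₁/y₂ = ½[√(1 + 8Fr₂²) − 1] = ½[√1.575 − 1] = 0.127.
y₁ = 0.127 × 5.49 = 0.700 m.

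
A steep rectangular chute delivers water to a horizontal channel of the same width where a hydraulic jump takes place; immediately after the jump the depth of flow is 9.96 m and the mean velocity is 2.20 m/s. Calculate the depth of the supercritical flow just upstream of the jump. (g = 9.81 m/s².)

Fr₂ = V₂/√(g·y₂) = 2.20/√(9.81×9.96) = 0.223.
Applying the sequent-depth relation in reverse, y₁/y₂ = ½[√(1 + 8Fr₂²) − 1] = ½[√1.396 − 1] = 0.0908.
y₁ = 0.0908 × 9.96 = 0.905 m.

y₁ = 0.905 m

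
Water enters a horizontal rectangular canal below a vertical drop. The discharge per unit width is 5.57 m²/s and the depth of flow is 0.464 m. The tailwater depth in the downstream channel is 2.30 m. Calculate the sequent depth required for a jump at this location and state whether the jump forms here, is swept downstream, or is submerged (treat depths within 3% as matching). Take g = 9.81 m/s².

V₁ = q/y₁ = 5.57/0.464 = 12.0 m/s. Fr₁ = V₁/√(g·y₁) = 12.0/√(9.81×0.464) = 5.63.
Bélanger equation: y₂/y₁ = ½[√(1 + 8Fr₁²) − 1] = ½[√254.3 − 1] = 7.47.
y₂ = 7.47 × 0.464 = 3.47 m.
Tailwater y_tw = 2.30 m: y_tw < y₂, so the jump is swept downstream.

y₂ = 3.47 m; the jump is swept downstream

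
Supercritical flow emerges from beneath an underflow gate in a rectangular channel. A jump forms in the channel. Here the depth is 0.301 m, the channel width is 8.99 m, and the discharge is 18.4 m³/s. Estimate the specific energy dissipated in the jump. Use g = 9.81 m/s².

q = Q/b = 18.4/8.99 = 2.05 m²/s; V₁ = q/y₁ = 6.80 m/s. Fr₁ = V₁/√(g·y₁) = 3.96.
Bélanger equation: y₂/y₁ = ½[√(1 + 8Fr₁²) − 1] = ½[√126.3 − 1] = 5.12.
y₂ = 5.12 × 0.301 = 1.54 m.
V₂ = q/y₂ = 2.05/1.54 = 1.33 m/s. E₁ = y₁ + V₁²/2g = 2.66 m; E₂ = y₂ + V₂²/2g = 1.63 m. ΔE = E₁ − E₂ = 1.03 m.

ΔE = 1.03 m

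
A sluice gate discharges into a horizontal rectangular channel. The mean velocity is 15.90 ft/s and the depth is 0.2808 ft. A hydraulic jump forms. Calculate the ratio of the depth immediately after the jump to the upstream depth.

y₂/y₁ = 6.995

Fr₁ = V₁/√(g·y₁) = 15.90/√(32.2×0.2808) = 5.288.
Conjugate-depth relation: y₂/y₁ = ½[√(1 + 8Fr₁²) − 1] = ½[√224.68 − 1] = 6.995.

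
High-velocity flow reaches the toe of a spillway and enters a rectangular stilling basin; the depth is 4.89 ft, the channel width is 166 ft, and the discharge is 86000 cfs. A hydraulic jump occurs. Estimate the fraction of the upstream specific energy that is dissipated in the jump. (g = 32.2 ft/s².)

ΔE/E₁ = 0.680 (68.0%)

q = Q/b = 86000/166 = 518 ft²/s; V₁ = q/y₁ = 106 ft/s. Fr₁ = V₁/√(g·y₁) = 8.44.
By Bélanger, y₂/y₁ = ½[√(1 + 8Fr₁²) − 1] = ½[√571.3 − 1] = 11.5.
y₂ = 11.5 × 4.89 = 56.0 ft.
E₁ = y₁ + V₁²/2g = 179 ft. ΔE = (y₂ − y₁)³/(4y₁y₂) = 122 ft. ΔE/E₁ = 122/179 = 0.680.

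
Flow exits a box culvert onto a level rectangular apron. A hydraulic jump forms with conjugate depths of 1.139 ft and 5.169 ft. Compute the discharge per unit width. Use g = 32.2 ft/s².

q = 24.45 ft²/s

For a rectangular channel the momentum equation gives q² = ½·g·y₁·y₂·(y₁ + y₂) = ½×32.2×1.139×5.169×6.308 = 597.9.
q = √597.9 = 24.45 ft²/s.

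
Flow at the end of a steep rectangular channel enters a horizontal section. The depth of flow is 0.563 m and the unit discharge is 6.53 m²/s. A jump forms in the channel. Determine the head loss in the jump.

V₁ = q/y₁ = 6.53/0.563 = 11.6 m/s. Fr₁ = V₁/√(g·y₁) = 11.6/√(9.81×0.563) = 4.94.
Conjugate-depth relation: y₂/y₁ = ½[√(1 + 8Fr₁²) − 1] = ½[√195.9 − 1] = 6.50.
y₂ = 6.50 × 0.563 = 3.66 m.
Head loss: ΔE = (y₂ − y₁)³/(4y₁y₂) = (3.66 − 0.563)³/(4×0.563×3.66) = 29.6/8.24 = 3.60 m.

ΔE = 3.60 m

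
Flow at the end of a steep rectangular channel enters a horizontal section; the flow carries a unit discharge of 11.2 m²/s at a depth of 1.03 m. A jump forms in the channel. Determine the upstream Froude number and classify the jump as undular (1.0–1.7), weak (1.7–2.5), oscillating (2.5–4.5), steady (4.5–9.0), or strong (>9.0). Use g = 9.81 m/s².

V₁ = q/y₁ = 11.2/1.03 = 10.9 m/s. Fr₁ = V₁/√(g·y₁) = 10.9/√(9.81×1.03) = 3.42.
Fr₁ = 3.42 lies in the oscillating range.

Fr₁ = 3.42; oscillating jump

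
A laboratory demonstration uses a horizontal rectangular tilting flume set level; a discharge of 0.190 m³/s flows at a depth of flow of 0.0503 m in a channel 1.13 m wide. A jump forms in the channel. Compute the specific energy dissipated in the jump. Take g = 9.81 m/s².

ΔE = 0.291 m

q = Q/b = 0.190/1.13 = 0.168 m²/s; V₁ = q/y₁ = 3.34 m/s. Fr₁ = V₁/√(g·y₁) = 4.76.
By Bélanger, y₂/y₁ = ½[√(1 + 8Fr₁²) − 1] = ½[√182.2 − 1] = 6.25.
y₂ = 6.25 × 0.0503 = 0.314 m.
Head loss: ΔE = (y₂ − y₁)³/(4y₁y₂) = (0.314 − 0.0503)³/(4×0.0503×0.314) = 0.0184/0.0632 = 0.291 m.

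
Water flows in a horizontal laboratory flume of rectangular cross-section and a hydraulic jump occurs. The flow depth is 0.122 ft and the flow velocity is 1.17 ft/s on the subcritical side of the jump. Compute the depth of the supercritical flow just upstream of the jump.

y₁ = 0.0577 ft

Fr₂ = V₂/√(g·y₂) = 1.17/√(32.2×0.122) = 0.590.
The Bélanger relation is symmetric: y₁/y₂ = ½[√(1 + 8Fr₂²) − 1] = ½[√3.788 − 1] = 0.473.
y₁ = 0.473 × 0.122 = 0.0577 ft.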